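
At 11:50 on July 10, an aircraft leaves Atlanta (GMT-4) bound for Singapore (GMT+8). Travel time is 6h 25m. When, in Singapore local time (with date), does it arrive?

06:15 on July 11

Convert departure to UTC: 11:50 + 4:00 = 15:50 UTC on Jul 10.
Add 6 hours 25 minutes travel time → 22:15 UTC.
Singapore is UTC+8:00, so local arrival = 22:15 + 8:00 = 06:15 on Jul 11.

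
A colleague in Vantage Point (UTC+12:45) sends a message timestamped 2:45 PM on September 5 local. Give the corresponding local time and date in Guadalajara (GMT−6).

Guadalajara is 18:45 behind Vantage Point.
Shift by the zone difference: 2:45 PM − 18:45 = 8:00 PM on Sep 4 in Guadalajara.

8:00 PM on September 4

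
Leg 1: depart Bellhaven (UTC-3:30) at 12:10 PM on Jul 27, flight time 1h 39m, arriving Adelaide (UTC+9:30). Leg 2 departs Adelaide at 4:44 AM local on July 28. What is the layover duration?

1 hour 55 minutes

Convert departure to UTC: 12:10 PM + 3:30 = 3:40 PM UTC on Jul 27.
Add 1 hour 39 minutes flight time → 5:19 PM UTC.
Adelaide is UTC+9:30, so local arrival = 5:19 PM + 9:30 = 2:49 AM on Jul 28.
Layover = 4:44 AM − 2:49 AM = 1 hour 55 minutes.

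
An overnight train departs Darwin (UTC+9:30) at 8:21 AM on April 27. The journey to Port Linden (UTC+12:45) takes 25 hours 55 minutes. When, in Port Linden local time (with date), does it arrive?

1:31 PM on Apr 28

Port Linden is 3:15 ahead of Darwin.
After 25 hours 55 minutes it is 10:16 AM (Apr 28) in Darwin.
Shift by the zone difference: 10:16 AM + 3:15 = 1:31 PM on Apr 28 in Port Linden.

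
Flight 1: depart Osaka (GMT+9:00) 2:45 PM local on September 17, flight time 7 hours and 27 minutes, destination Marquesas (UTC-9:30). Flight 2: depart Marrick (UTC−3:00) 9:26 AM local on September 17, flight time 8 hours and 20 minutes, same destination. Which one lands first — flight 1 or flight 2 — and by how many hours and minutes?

the first, by 7 hours 34 minutes

Flight 1 in UTC: 2:45 PM − 9:00 = 5:45 AM on Sep 17.
+7 hours and 27 minutes → arrive 1:12 PM UTC on Sep 17.
Flight 2 in UTC: 9:26 AM + 3:00 = 12:26 PM on Sep 17.
+8 hours 20 minutes → arrive 8:46 PM UTC on Sep 17.
Flight 1 lands earlier by 7 hours 34 minutes.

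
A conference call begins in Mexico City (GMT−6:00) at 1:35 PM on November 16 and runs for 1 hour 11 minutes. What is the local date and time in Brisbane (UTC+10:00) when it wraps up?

6:46 AM on Nov 17

Convert start to UTC: 1:35 PM + 6:00 = 7:35 PM UTC on Nov 16.
Add 1 hour and 11 minutes duration → 8:46 PM UTC.
Brisbane is UTC+10:00, so local end time = 8:46 PM + 10:00 = 6:46 AM on Nov 17.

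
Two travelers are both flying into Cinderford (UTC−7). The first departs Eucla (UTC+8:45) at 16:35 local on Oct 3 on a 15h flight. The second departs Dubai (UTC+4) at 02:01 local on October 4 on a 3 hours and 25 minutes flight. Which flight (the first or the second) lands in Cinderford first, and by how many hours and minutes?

Flight 1 in UTC: 16:35 − 8:45 = 07:50 on Oct 3.
+15 hours → arrive 22:50 UTC on Oct 3.
Flight 2 in UTC: 02:01 − 4:00 = 22:01 on Oct 3.
+3 hours 25 minutes → arrive 01:26 UTC on Oct 4.
Flight 1 lands earlier by 2 hours 36 minutes.

the first, by 2 hours 36 minutes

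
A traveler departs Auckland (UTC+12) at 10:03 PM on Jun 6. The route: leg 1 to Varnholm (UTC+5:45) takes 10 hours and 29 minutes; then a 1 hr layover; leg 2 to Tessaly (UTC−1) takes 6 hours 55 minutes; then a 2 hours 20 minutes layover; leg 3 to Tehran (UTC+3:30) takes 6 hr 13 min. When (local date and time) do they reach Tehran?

4:30 PM on June 7

Convert departure to UTC: 10:03 PM − 12:00 = 10:03 AM UTC on Jun 6.
Add 10 hours 29 minutes leg 1 → 8:32 PM UTC.
Add 1 hour layover in Varnholm → 9:32 PM UTC.
Add 6 hours and 55 minutes leg 2 → 4:27 AM UTC (Jun 7).
Add 2 hours 20 minutes layover in Tessaly → 6:47 AM UTC.
Add 6 hours and 13 minutes leg 3 → 1:00 PM UTC.
Tehran is UTC+3:30, so local arrival = 1:00 PM + 3:30 = 4:30 PM on Jun 7.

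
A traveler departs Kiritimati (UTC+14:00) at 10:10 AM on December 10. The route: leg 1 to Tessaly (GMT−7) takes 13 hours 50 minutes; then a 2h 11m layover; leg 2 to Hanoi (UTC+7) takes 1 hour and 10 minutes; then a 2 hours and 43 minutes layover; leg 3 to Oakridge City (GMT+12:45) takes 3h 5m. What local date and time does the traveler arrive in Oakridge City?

Convert departure to UTC: 10:10 AM − 14:00 = 8:10 PM UTC on Dec 9.
Add 13 hours and 50 minutes leg 1 → 10:00 AM UTC (Dec 10).
Add 2 hours 11 minutes layover in Tessaly → 12:11 PM UTC.
Add 1 hour and 10 minutes leg 2 → 1:21 PM UTC.
Add 2 hours and 43 minutes layover in Hanoi → 4:04 PM UTC.
Add 3 hours and 5 minutes leg 3 → 7:09 PM UTC.
Oakridge City is UTC+12:45, so local arrival = 7:09 PM + 12:45 = 7:54 AM on Dec 11.

7:54 AM on December 11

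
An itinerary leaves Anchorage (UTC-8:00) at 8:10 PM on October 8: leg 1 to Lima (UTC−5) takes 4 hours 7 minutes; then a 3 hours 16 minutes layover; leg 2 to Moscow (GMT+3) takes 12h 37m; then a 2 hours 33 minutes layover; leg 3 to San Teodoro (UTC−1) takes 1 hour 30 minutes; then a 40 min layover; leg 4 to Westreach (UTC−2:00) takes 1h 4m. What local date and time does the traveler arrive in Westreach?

Convert departure to UTC: 8:10 PM + 8:00 = 4:10 AM UTC on Oct 9.
Add 4 hours and 7 minutes leg 1 → 8:17 AM UTC.
Add 3 hours and 16 minutes layover in Lima → 11:33 AM UTC.
Add 12 hours and 37 minutes leg 2 → 12:10 AM UTC (Oct 10).
Add 2 hours 33 minutes layover in Moscow → 2:43 AM UTC.
Add 1 hour and 30 minutes leg 3 → 4:13 AM UTC.
Add 40 minutes layover in San Teodoro → 4:53 AM UTC.
Add 1 hour and 4 minutes leg 4 → 5:57 AM UTC.
Westreach is UTC−2:00, so local arrival = 5:57 AM − 2:00 = 3:57 AM on Oct 10.

3:57 AM on October 10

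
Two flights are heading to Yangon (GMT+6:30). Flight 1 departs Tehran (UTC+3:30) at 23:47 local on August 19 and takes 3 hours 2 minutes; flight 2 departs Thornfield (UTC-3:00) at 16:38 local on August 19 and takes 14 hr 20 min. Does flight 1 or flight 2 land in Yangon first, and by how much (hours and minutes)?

the first, by 10 hours 39 minutes

Flight 1 in UTC: 23:47 − 3:30 = 20:17 on Aug 19.
+3 hours and 2 minutes → arrive 23:19 UTC on Aug 19.
Flight 2 in UTC: 16:38 + 3:00 = 19:38 on Aug 19.
+14 hours and 20 minutes → arrive 09:58 UTC on Aug 20.
Flight 1 lands earlier by 10 hours 39 minutes.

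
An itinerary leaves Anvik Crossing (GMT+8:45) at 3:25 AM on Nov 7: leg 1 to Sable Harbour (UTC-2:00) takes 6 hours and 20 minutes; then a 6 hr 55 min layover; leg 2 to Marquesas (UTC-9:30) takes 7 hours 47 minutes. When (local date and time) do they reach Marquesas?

6:12 AM on Nov 7

Convert departure to UTC: 3:25 AM − 8:45 = 6:40 PM UTC on Nov 6.
Add 6 hours 20 minutes leg 1 → 1:00 AM UTC (Nov 7).
Add 6 hours and 55 minutes layover in Sable Harbour → 7:55 AM UTC.
Add 7 hours 47 minutes leg 2 → 3:42 PM UTC.
Marquesas is UTC−9:30, so local arrival = 3:42 PM − 9:30 = 6:12 AM on Nov 7.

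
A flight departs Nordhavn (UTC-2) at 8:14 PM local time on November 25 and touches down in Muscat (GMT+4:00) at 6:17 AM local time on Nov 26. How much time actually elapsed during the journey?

Departure in UTC: 8:14 PM + 2:00 = 10:14 PM on Nov 25.
Arrival in UTC: 6:17 AM − 4:00 = 2:17 AM on Nov 26.
Elapsed = 2:17 AM − 10:14 PM (+1 day) = 4 hours 3 minutes.

4 hours 3 minutes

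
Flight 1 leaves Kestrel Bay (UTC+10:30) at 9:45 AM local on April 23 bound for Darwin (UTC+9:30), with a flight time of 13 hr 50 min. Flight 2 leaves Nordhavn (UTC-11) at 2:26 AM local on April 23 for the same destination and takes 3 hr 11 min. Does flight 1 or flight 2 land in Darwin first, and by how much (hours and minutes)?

Flight 1 in UTC: 9:45 AM − 10:30 = 11:15 PM on Apr 22.
+13 hours and 50 minutes → arrive 1:05 PM UTC on Apr 23.
Flight 2 in UTC: 2:26 AM + 11:00 = 1:26 PM on Apr 23.
+3 hours and 11 minutes → arrive 4:37 PM UTC on Apr 23.
Flight 1 lands earlier by 3 hours 32 minutes.

the first, by 3 hours 32 minutes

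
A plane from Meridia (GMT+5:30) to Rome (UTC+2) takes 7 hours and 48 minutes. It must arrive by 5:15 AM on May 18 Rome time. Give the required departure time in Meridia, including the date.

12:57 AM on May 18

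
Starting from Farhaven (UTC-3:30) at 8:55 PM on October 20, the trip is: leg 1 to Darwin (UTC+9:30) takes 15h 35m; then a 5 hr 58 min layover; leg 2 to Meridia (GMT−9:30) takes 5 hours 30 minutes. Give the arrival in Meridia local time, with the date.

5:58 PM on Oct 21

Convert departure to UTC: 8:55 PM + 3:30 = 12:25 AM UTC on Oct 21.
Add 15 hours and 35 minutes leg 1 → 4:00 PM UTC.
Add 5 hours 58 minutes layover in Darwin → 9:58 PM UTC.
Add 5 hours and 30 minutes leg 2 → 3:28 AM UTC (Oct 22).
Meridia is UTC−9:30, so local arrival = 3:28 AM − 9:30 = 5:58 PM on Oct 21.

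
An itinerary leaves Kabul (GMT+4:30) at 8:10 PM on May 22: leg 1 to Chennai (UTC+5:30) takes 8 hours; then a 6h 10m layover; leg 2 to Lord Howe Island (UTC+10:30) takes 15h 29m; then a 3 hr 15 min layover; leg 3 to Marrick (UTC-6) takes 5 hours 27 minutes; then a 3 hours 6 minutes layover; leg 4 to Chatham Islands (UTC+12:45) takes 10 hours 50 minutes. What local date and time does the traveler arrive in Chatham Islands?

Convert departure to UTC: 8:10 PM − 4:30 = 3:40 PM UTC on May 22.
Add 8 hours leg 1 → 11:40 PM UTC.
Add 6 hours 10 minutes layover in Chennai → 5:50 AM UTC (May 23).
Add 15 hours and 29 minutes leg 2 → 9:19 PM UTC.
Add 3 hours 15 minutes layover in Lord Howe Island → 12:34 AM UTC (May 24).
Add 5 hours 27 minutes leg 3 → 6:01 AM UTC.
Add 3 hours and 6 minutes layover in Marrick → 9:07 AM UTC.
Add 10 hours 50 minutes leg 4 → 7:57 PM UTC.
Chatham Islands is UTC+12:45, so local arrival = 7:57 PM + 12:45 = 8:42 AM on May 25.

8:42 AM on May 25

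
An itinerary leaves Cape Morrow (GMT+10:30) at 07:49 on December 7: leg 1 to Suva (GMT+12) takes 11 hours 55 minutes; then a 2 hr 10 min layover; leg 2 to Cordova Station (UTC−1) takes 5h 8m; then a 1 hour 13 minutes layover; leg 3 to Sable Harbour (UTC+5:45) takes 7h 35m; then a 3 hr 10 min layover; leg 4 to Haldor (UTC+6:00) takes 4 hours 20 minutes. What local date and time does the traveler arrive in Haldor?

Convert departure to UTC: 07:49 − 10:30 = 21:19 UTC on Dec 6.
Add 11 hours and 55 minutes leg 1 → 09:14 UTC (Dec 7).
Add 2 hours and 10 minutes layover in Suva → 11:24 UTC.
Add 5 hours 8 minutes leg 2 → 16:32 UTC.
Add 1 hour and 13 minutes layover in Cordova Station → 17:45 UTC.
Add 7 hours 35 minutes leg 3 → 01:20 UTC (Dec 8).
Add 3 hours 10 minutes layover in Sable Harbour → 04:30 UTC.
Add 4 hours 20 minutes leg 4 → 08:50 UTC.
Haldor is UTC+6:00, so local arrival = 08:50 + 6:00 = 14:50 on Dec 8.

14:50 on December 8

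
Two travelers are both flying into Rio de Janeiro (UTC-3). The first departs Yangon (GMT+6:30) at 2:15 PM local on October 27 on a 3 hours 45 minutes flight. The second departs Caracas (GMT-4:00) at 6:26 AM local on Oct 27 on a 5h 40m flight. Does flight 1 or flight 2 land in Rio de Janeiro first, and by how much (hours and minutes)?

Flight 1 in UTC: 2:15 PM − 6:30 = 7:45 AM on Oct 27.
+3 hours and 45 minutes → arrive 11:30 AM UTC on Oct 27.
Flight 2 in UTC: 6:26 AM + 4:00 = 10:26 AM on Oct 27.
+5 hours and 40 minutes → arrive 4:06 PM UTC on Oct 27.
Flight 1 lands earlier by 4 hours 36 minutes.

the first, by 4 hours 36 minutes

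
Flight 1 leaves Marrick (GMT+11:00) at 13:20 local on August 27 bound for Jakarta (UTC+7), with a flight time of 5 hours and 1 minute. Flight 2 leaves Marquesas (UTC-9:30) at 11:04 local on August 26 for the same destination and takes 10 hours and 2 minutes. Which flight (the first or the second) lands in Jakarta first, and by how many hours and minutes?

the second, by 45 minutes

Flight 1 in UTC: 13:20 − 11:00 = 02:20 on Aug 27.
+5 hours 1 minute → arrive 07:21 UTC on Aug 27.
Flight 2 in UTC: 11:04 + 9:30 = 20:34 on Aug 26.
+10 hours and 2 minutes → arrive 06:36 UTC on Aug 27.
Flight 2 lands earlier by 45 minutes.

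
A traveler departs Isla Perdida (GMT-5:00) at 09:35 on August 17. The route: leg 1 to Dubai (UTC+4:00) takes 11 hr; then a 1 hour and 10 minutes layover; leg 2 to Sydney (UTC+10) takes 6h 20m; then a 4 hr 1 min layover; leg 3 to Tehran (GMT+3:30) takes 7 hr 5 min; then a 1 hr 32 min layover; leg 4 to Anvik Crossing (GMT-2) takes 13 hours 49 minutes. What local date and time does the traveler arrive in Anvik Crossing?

Convert departure to UTC: 09:35 + 5:00 = 14:35 UTC on Aug 17.
Add 11 hours leg 1 → 01:35 UTC (Aug 18).
Add 1 hour and 10 minutes layover in Dubai → 02:45 UTC.
Add 6 hours and 20 minutes leg 2 → 09:05 UTC.
Add 4 hours and 1 minute layover in Sydney → 13:06 UTC.
Add 7 hours and 5 minutes leg 3 → 20:11 UTC.
Add 1 hour 32 minutes layover in Tehran → 21:43 UTC.
Add 13 hours 49 minutes leg 4 → 11:32 UTC (Aug 19).
Anvik Crossing is UTC−2:00, so local arrival = 11:32 − 2:00 = 09:32 on Aug 19.

09:32 on Aug 19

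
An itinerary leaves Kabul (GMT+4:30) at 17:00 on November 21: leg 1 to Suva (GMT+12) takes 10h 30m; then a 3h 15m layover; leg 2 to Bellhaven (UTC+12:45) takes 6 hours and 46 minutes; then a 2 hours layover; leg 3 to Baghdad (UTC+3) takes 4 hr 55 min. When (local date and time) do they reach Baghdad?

Convert departure to UTC: 17:00 − 4:30 = 12:30 UTC on Nov 21.
Add 10 hours 30 minutes leg 1 → 23:00 UTC.
Add 3 hours and 15 minutes layover in Suva → 02:15 UTC (Nov 22).
Add 6 hours 46 minutes leg 2 → 09:01 UTC.
Add 2 hours layover in Bellhaven → 11:01 UTC.
Add 4 hours and 55 minutes leg 3 → 15:56 UTC.
Baghdad is UTC+3:00, so local arrival = 15:56 + 3:00 = 18:56 on Nov 22.

18:56 on November 22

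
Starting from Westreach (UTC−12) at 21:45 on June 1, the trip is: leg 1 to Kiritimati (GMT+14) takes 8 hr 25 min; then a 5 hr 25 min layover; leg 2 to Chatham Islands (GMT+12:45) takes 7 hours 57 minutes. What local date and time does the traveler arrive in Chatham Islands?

Convert departure to UTC: 21:45 + 12:00 = 09:45 UTC on Jun 2.
Add 8 hours 25 minutes leg 1 → 18:10 UTC.
Add 5 hours and 25 minutes layover in Kiritimati → 23:35 UTC.
Add 7 hours 57 minutes leg 2 → 07:32 UTC (Jun 3).
Chatham Islands is UTC+12:45, so local arrival = 07:32 + 12:45 = 20:17 on Jun 3.

20:17 on June 3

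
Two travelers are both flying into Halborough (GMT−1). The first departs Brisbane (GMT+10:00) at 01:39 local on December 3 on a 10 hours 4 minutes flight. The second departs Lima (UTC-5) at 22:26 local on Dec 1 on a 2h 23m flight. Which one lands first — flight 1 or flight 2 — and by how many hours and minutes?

Flight 1 in UTC: 01:39 − 10:00 = 15:39 on Dec 2.
+10 hours 4 minutes → arrive 01:43 UTC on Dec 3.
Flight 2 in UTC: 22:26 + 5:00 = 03:26 on Dec 2.
+2 hours 23 minutes → arrive 05:49 UTC on Dec 2.
Flight 2 lands earlier by 19 hours 54 minutes.

the second, by 19 hours 54 minutes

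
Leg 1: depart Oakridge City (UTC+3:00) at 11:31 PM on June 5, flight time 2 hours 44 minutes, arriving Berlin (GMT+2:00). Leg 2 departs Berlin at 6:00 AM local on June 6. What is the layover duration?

4 hours 45 minutes

Convert departure to UTC: 11:31 PM − 3:00 = 8:31 PM UTC on Jun 5.
Add 2 hours 44 minutes flight time → 11:15 PM UTC.
Berlin is UTC+2:00, so local arrival = 11:15 PM + 2:00 = 1:15 AM on Jun 6.
Layover = 6:00 AM − 1:15 AM = 4 hours 45 minutes.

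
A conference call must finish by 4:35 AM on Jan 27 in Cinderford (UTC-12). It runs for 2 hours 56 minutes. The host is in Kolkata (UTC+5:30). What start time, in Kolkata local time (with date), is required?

7:09 PM on January 27

Target end time in UTC: 4:35 AM + 12:00 = 4:35 PM on Jan 27.
Subtract 2 hours and 56 minutes → start 1:39 PM UTC on Jan 27.
Kolkata is UTC+5:30: 1:39 PM + 5:30 = 7:09 PM on Jan 27.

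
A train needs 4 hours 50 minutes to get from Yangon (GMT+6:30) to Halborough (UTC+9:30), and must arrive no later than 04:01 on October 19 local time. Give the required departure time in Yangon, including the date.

20:11 on October 18

Target arrival in UTC: 04:01 − 9:30 = 18:31 on Oct 18.
Subtract 4 hours and 50 minutes → departure 13:41 UTC on Oct 18.
Yangon is UTC+6:30: 13:41 + 6:30 = 20:11 on Oct 18.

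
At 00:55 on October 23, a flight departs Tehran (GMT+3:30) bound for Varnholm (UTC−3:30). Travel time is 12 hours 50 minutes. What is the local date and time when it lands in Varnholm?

Convert departure to UTC: 00:55 − 3:30 = 21:25 UTC on Oct 22.
Add 12 hours and 50 minutes travel time → 10:15 UTC (Oct 23).
Varnholm is UTC−3:30, so local arrival = 10:15 − 3:30 = 06:45 on Oct 23.

06:45 on October 23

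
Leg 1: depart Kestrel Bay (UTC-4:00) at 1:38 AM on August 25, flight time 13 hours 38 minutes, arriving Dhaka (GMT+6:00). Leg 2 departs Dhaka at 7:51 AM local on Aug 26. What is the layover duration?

Convert departure to UTC: 1:38 AM + 4:00 = 5:38 AM UTC on Aug 25.
Add 13 hours and 38 minutes flight time → 7:16 PM UTC.
Dhaka is UTC+6:00, so local arrival = 7:16 PM + 6:00 = 1:16 AM on Aug 26.
Layover = 7:51 AM − 1:16 AM = 6 hours 35 minutes.

6 hours 35 minutes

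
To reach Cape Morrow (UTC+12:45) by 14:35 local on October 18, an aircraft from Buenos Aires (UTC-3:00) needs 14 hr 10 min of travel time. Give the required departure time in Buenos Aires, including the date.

08:40 on October 17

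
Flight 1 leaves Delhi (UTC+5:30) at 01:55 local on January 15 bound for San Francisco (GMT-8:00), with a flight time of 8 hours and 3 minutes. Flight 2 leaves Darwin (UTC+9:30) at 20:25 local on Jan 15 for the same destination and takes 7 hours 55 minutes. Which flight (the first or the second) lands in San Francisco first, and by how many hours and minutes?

Flight 1 in UTC: 01:55 − 5:30 = 20:25 on Jan 14.
+8 hours and 3 minutes → arrive 04:28 UTC on Jan 15.
Flight 2 in UTC: 20:25 − 9:30 = 10:55 on Jan 15.
+7 hours and 55 minutes → arrive 18:50 UTC on Jan 15.
Flight 1 lands earlier by 14 hours 22 minutes.

the first, by 14 hours 22 minutes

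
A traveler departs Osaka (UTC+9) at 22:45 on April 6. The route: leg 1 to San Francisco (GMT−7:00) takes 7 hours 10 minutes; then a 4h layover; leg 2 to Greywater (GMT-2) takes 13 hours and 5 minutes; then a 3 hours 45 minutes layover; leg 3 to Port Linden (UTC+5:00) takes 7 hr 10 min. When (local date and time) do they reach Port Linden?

05:55 on April 8

Convert departure to UTC: 22:45 − 9:00 = 13:45 UTC on Apr 6.
Add 7 hours and 10 minutes leg 1 → 20:55 UTC.
Add 4 hours layover in San Francisco → 00:55 UTC (Apr 7).
Add 13 hours 5 minutes leg 2 → 14:00 UTC.
Add 3 hours 45 minutes layover in Greywater → 17:45 UTC.
Add 7 hours and 10 minutes leg 3 → 00:55 UTC (Apr 8).
Port Linden is UTC+5:00, so local arrival = 00:55 + 5:00 = 05:55 on Apr 8.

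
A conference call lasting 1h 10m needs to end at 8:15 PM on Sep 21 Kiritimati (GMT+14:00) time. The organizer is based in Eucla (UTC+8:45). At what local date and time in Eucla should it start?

Target end time in UTC: 8:15 PM − 14:00 = 6:15 AM on Sep 21.
Subtract 1 hour and 10 minutes → start 5:05 AM UTC on Sep 21.
Eucla is UTC+8:45: 5:05 AM + 8:45 = 1:50 PM on Sep 21.

1:50 PM on September 21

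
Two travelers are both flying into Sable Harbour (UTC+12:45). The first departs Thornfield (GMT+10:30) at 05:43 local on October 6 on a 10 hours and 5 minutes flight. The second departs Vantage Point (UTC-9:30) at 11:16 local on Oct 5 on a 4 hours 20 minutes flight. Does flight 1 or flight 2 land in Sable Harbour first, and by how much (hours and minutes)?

Flight 1 in UTC: 05:43 − 10:30 = 19:13 on Oct 5.
+10 hours and 5 minutes → arrive 05:18 UTC on Oct 6.
Flight 2 in UTC: 11:16 + 9:30 = 20:46 on Oct 5.
+4 hours and 20 minutes → arrive 01:06 UTC on Oct 6.
Flight 2 lands earlier by 4 hours 12 minutes.

the second, by 4 hours 12 minutes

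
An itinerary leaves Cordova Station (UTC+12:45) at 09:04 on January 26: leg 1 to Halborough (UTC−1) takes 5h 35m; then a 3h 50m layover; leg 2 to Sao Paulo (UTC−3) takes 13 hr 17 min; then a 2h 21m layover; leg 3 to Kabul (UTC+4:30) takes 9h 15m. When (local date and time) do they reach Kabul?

11:07 on Jan 27

Convert departure to UTC: 09:04 − 12:45 = 20:19 UTC on Jan 25.
Add 5 hours and 35 minutes leg 1 → 01:54 UTC (Jan 26).
Add 3 hours 50 minutes layover in Halborough → 05:44 UTC.
Add 13 hours 17 minutes leg 2 → 19:01 UTC.
Add 2 hours 21 minutes layover in Sao Paulo → 21:22 UTC.
Add 9 hours 15 minutes leg 3 → 06:37 UTC (Jan 27).
Kabul is UTC+4:30, so local arrival = 06:37 + 4:30 = 11:07 on Jan 27.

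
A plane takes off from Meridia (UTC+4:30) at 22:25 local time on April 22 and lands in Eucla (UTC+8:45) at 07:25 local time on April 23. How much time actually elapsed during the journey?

4 hours 45 minutes

Departure in UTC: 22:25 − 4:30 = 17:55 on Apr 22.
Arrival in UTC: 07:25 − 8:45 = 22:40 on Apr 22.
Elapsed = 22:40 − 17:55 = 4 hours 45 minutes.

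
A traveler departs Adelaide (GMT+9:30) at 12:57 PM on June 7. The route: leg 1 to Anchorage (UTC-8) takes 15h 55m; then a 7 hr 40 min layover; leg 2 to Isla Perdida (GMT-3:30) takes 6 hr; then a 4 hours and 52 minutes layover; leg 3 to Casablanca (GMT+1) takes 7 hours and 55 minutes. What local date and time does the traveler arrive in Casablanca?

10:49 PM on June 8

Convert departure to UTC: 12:57 PM − 9:30 = 3:27 AM UTC on Jun 7.
Add 15 hours and 55 minutes leg 1 → 7:22 PM UTC.
Add 7 hours 40 minutes layover in Anchorage → 3:02 AM UTC (Jun 8).
Add 6 hours leg 2 → 9:02 AM UTC.
Add 4 hours and 52 minutes layover in Isla Perdida → 1:54 PM UTC.
Add 7 hours and 55 minutes leg 3 → 9:49 PM UTC.
Casablanca is UTC+1:00, so local arrival = 9:49 PM + 1:00 = 10:49 PM on Jun 8.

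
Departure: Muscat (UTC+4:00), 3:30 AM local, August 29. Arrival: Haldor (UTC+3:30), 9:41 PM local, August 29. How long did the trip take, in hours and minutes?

18 hours 41 minutes

Departure in UTC: 3:30 AM − 4:00 = 11:30 PM on Aug 28.
Arrival in UTC: 9:41 PM − 3:30 = 6:11 PM on Aug 29.
Elapsed = 6:11 PM − 11:30 PM (+1 day) = 18 hours 41 minutes.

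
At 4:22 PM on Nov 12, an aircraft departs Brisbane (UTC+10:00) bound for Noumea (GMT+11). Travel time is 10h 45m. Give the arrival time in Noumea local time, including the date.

Convert departure to UTC: 4:22 PM − 10:00 = 6:22 AM UTC on Nov 12.
Add 10 hours and 45 minutes travel time → 5:07 PM UTC.
Noumea is UTC+11:00, so local arrival = 5:07 PM + 11:00 = 4:07 AM on Nov 13.

4:07 AM on Nov 13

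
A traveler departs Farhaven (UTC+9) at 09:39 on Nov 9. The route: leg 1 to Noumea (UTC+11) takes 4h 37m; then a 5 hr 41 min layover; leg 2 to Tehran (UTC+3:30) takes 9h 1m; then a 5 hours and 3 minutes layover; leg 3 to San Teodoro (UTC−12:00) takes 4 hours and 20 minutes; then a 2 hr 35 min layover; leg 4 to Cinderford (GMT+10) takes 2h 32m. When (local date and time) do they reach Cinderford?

Convert departure to UTC: 09:39 − 9:00 = 00:39 UTC on Nov 9.
Add 4 hours 37 minutes leg 1 → 05:16 UTC.
Add 5 hours 41 minutes layover in Noumea → 10:57 UTC.
Add 9 hours and 1 minute leg 2 → 19:58 UTC.
Add 5 hours and 3 minutes layover in Tehran → 01:01 UTC (Nov 10).
Add 4 hours 20 minutes leg 3 → 05:21 UTC.
Add 2 hours and 35 minutes layover in San Teodoro → 07:56 UTC.
Add 2 hours 32 minutes leg 4 → 10:28 UTC.
Cinderford is UTC+10:00, so local arrival = 10:28 + 10:00 = 20:28 on Nov 10.

20:28 on November 10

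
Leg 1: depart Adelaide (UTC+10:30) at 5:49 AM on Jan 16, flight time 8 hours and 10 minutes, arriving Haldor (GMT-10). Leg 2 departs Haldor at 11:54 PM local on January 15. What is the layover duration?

6 hours 25 minutes

Convert departure to UTC: 5:49 AM − 10:30 = 7:19 PM UTC on Jan 15.
Add 8 hours and 10 minutes flight time → 3:29 AM UTC (Jan 16).
Haldor is UTC−10:00, so local arrival = 3:29 AM − 10:00 = 5:29 PM on Jan 15.
Layover = 11:54 PM − 5:29 PM = 6 hours 25 minutes.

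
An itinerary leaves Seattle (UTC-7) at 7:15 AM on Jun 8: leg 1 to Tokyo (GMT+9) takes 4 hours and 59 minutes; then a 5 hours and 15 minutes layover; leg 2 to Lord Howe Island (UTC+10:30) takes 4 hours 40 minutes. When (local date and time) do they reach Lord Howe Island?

Convert departure to UTC: 7:15 AM + 7:00 = 2:15 PM UTC on Jun 8.
Add 4 hours and 59 minutes leg 1 → 7:14 PM UTC.
Add 5 hours 15 minutes layover in Tokyo → 12:29 AM UTC (Jun 9).
Add 4 hours 40 minutes leg 2 → 5:09 AM UTC.
Lord Howe Island is UTC+10:30, so local arrival = 5:09 AM + 10:30 = 3:39 PM on Jun 9.

3:39 PM on June 9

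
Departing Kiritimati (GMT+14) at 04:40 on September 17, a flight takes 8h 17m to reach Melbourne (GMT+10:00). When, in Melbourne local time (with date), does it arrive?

08:57 on September 17

Melbourne is 4:00 behind Kiritimati.
After 8 hours 17 minutes it is 12:57 in Kiritimati.
Shift by the zone difference: 12:57 − 4:00 = 08:57 on Sep 17 in Melbourne.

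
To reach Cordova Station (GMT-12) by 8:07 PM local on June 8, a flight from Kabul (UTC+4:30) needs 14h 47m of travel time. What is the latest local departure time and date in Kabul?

9:50 PM on June 8

Target arrival in UTC: 8:07 PM + 12:00 = 8:07 AM on Jun 9.
Subtract 14 hours and 47 minutes → departure 5:20 PM UTC on Jun 8.
Kabul is UTC+4:30: 5:20 PM + 4:30 = 9:50 PM on Jun 8.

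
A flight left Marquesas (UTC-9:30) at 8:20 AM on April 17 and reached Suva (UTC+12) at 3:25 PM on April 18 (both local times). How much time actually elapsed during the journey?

Suva is 21:30 ahead of Marquesas.
Clock-face elapsed time (ignoring zones) is 31 hours 5 minutes.
Actual elapsed = 31 hours 5 minutes − 21:30 = 9 hours 35 minutes.

9 hours 35 minutes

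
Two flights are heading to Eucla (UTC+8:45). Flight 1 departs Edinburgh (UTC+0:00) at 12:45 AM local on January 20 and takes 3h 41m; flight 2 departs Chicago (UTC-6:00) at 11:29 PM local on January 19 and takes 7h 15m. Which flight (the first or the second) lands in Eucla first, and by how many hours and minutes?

Flight 1 departs at 12:45 AM UTC (Jan 20).
+3 hours and 41 minutes → arrive 4:26 AM UTC on Jan 20.
Flight 2 in UTC: 11:29 PM + 6:00 = 5:29 AM on Jan 20.
+7 hours and 15 minutes → arrive 12:44 PM UTC on Jan 20.
Flight 1 lands earlier by 8 hours 18 minutes.

the first, by 8 hours 18 minutes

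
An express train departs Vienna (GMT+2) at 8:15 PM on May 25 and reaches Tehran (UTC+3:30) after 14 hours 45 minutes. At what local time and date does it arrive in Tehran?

12:30 PM on May 26

Tehran is 1:30 ahead of Vienna.
After 14 hours 45 minutes it is 11:00 AM (May 26) in Vienna.
Shift by the zone difference: 11:00 AM + 1:30 = 12:30 PM on May 26 in Tehran.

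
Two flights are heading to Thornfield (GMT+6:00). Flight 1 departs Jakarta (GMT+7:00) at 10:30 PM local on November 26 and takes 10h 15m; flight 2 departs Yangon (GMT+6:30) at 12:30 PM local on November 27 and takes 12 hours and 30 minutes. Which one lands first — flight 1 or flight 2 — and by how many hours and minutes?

the first, by 16 hours 45 minutes

Flight 1 in UTC: 10:30 PM − 7:00 = 3:30 PM on Nov 26.
+10 hours 15 minutes → arrive 1:45 AM UTC on Nov 27.
Flight 2 in UTC: 12:30 PM − 6:30 = 6:00 AM on Nov 27.
+12 hours and 30 minutes → arrive 6:30 PM UTC on Nov 27.
Flight 1 lands earlier by 16 hours 45 minutes.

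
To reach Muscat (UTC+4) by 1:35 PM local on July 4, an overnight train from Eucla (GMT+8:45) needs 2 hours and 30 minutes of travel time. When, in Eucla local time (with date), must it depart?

3:50 PM on July 4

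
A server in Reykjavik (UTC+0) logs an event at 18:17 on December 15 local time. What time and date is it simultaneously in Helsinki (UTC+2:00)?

20:17 on Dec 15

Helsinki is 2:00 ahead of Reykjavik.
Shift by the zone difference: 18:17 + 2:00 = 20:17 on Dec 15 in Helsinki.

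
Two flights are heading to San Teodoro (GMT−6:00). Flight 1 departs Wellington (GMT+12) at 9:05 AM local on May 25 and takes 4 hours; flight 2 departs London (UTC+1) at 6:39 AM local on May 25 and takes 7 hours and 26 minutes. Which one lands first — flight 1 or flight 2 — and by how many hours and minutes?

the first, by 12 hours

Flight 1 in UTC: 9:05 AM − 12:00 = 9:05 PM on May 24.
+4 hours → arrive 1:05 AM UTC on May 25.
Flight 2 in UTC: 6:39 AM − 1:00 = 5:39 AM on May 25.
+7 hours 26 minutes → arrive 1:05 PM UTC on May 25.
Flight 1 lands earlier by 12 hours.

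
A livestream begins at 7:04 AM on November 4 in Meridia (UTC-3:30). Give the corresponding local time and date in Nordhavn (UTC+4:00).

In UTC: 7:04 AM + 3:30 = 10:34 AM on Nov 4.
Nordhavn is UTC+4:00: 10:34 AM + 4:00 = 2:34 PM on Nov 4.

2:34 PM on November 4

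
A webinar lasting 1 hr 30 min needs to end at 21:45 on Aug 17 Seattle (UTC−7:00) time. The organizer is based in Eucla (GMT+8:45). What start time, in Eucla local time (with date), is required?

Target end time in UTC: 21:45 + 7:00 = 04:45 on Aug 18.
Subtract 1 hour and 30 minutes → start 03:15 UTC on Aug 18.
Eucla is UTC+8:45: 03:15 + 8:45 = 12:00 on Aug 18.

12:00 on August 18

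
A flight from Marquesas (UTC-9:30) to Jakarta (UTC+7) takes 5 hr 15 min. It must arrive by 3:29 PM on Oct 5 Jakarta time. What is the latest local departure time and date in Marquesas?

Target arrival in UTC: 3:29 PM − 7:00 = 8:29 AM on Oct 5.
Subtract 5 hours and 15 minutes → departure 3:14 AM UTC on Oct 5.
Marquesas is UTC−9:30: 3:14 AM − 9:30 = 5:44 PM on Oct 4.

5:44 PM on October 4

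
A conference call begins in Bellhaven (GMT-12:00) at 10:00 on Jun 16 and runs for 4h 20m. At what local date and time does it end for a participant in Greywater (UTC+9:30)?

Convert start to UTC: 10:00 + 12:00 = 22:00 UTC on Jun 16.
Add 4 hours and 20 minutes duration → 02:20 UTC (Jun 17).
Greywater is UTC+9:30, so local end time = 02:20 + 9:30 = 11:50 on Jun 17.

11:50 on June 17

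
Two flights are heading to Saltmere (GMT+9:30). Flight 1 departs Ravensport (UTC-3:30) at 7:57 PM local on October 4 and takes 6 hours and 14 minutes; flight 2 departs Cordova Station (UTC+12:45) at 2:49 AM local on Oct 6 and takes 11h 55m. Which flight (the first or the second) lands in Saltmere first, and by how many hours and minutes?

Flight 1 in UTC: 7:57 PM + 3:30 = 11:27 PM on Oct 4.
+6 hours 14 minutes → arrive 5:41 AM UTC on Oct 5.
Flight 2 in UTC: 2:49 AM − 12:45 = 2:04 PM on Oct 5.
+11 hours 55 minutes → arrive 1:59 AM UTC on Oct 6.
Flight 1 lands earlier by 20 hours 18 minutes.

the first, by 20 hours 18 minutes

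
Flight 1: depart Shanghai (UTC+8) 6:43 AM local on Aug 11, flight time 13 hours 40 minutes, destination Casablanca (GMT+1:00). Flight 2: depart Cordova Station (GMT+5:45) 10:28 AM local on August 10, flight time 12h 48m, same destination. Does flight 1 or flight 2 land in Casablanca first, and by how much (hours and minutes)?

the second, by 18 hours 52 minutes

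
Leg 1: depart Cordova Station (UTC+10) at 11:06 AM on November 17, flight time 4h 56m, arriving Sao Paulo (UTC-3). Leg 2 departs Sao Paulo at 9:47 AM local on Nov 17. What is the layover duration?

Convert departure to UTC: 11:06 AM − 10:00 = 1:06 AM UTC on Nov 17.
Add 4 hours 56 minutes flight time → 6:02 AM UTC.
Sao Paulo is UTC−3:00, so local arrival = 6:02 AM − 3:00 = 3:02 AM on Nov 17.
Layover = 9:47 AM − 3:02 AM = 6 hours 45 minutes.

6 hours 45 minutes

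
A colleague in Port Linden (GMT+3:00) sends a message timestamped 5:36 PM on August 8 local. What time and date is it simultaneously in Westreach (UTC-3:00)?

11:36 AM on August 8

In UTC: 5:36 PM − 3:00 = 2:36 PM on Aug 8.
Westreach is UTC−3:00: 2:36 PM − 3:00 = 11:36 AM on Aug 8.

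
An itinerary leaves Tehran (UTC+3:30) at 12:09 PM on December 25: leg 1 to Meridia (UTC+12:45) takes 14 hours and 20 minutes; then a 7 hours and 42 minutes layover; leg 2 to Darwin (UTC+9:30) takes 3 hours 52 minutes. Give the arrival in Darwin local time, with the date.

Convert departure to UTC: 12:09 PM − 3:30 = 8:39 AM UTC on Dec 25.
Add 14 hours 20 minutes leg 1 → 10:59 PM UTC.
Add 7 hours and 42 minutes layover in Meridia → 6:41 AM UTC (Dec 26).
Add 3 hours and 52 minutes leg 2 → 10:33 AM UTC.
Darwin is UTC+9:30, so local arrival = 10:33 AM + 9:30 = 8:03 PM on Dec 26.

8:03 PM on December 26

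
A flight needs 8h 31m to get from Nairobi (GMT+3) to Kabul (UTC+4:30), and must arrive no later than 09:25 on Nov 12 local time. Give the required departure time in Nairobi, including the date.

23:24 on Nov 11

Target arrival in UTC: 09:25 − 4:30 = 04:55 on Nov 12.
Subtract 8 hours and 31 minutes → departure 20:24 UTC on Nov 11.
Nairobi is UTC+3:00: 20:24 + 3:00 = 23:24 on Nov 11.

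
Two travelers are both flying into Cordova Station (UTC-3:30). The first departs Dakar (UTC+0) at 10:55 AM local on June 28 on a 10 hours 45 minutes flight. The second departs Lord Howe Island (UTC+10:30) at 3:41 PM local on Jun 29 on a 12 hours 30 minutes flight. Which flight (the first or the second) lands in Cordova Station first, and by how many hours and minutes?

the first, by 20 hours 1 minute

Flight 1 departs at 10:55 AM UTC (Jun 28).
+10 hours 45 minutes → arrive 9:40 PM UTC on Jun 28.
Flight 2 in UTC: 3:41 PM − 10:30 = 5:11 AM on Jun 29.
+12 hours and 30 minutes → arrive 5:41 PM UTC on Jun 29.
Flight 1 lands earlier by 20 hours 1 minute.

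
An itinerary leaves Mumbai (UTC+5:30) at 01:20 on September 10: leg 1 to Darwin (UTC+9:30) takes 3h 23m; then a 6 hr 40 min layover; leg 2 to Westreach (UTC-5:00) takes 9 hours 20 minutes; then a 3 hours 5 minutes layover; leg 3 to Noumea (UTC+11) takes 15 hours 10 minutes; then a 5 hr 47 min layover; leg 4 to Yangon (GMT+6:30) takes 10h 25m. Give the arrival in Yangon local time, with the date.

08:10 on Sep 12

Convert departure to UTC: 01:20 − 5:30 = 19:50 UTC on Sep 9.
Add 3 hours and 23 minutes leg 1 → 23:13 UTC.
Add 6 hours 40 minutes layover in Darwin → 05:53 UTC (Sep 10).
Add 9 hours and 20 minutes leg 2 → 15:13 UTC.
Add 3 hours 5 minutes layover in Westreach → 18:18 UTC.
Add 15 hours 10 minutes leg 3 → 09:28 UTC (Sep 11).
Add 5 hours 47 minutes layover in Noumea → 15:15 UTC.
Add 10 hours 25 minutes leg 4 → 01:40 UTC (Sep 12).
Yangon is UTC+6:30, so local arrival = 01:40 + 6:30 = 08:10 on Sep 12.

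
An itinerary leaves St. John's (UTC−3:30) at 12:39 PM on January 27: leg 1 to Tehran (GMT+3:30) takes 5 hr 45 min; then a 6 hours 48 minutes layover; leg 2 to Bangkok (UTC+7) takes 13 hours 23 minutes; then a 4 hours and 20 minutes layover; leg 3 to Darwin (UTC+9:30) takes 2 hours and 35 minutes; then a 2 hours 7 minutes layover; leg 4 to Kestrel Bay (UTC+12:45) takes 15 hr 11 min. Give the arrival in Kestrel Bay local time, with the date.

7:03 AM on Jan 30

Convert departure to UTC: 12:39 PM + 3:30 = 4:09 PM UTC on Jan 27.
Add 5 hours and 45 minutes leg 1 → 9:54 PM UTC.
Add 6 hours 48 minutes layover in Tehran → 4:42 AM UTC (Jan 28).
Add 13 hours and 23 minutes leg 2 → 6:05 PM UTC.
Add 4 hours and 20 minutes layover in Bangkok → 10:25 PM UTC.
Add 2 hours and 35 minutes leg 3 → 1:00 AM UTC (Jan 29).
Add 2 hours 7 minutes layover in Darwin → 3:07 AM UTC.
Add 15 hours 11 minutes leg 4 → 6:18 PM UTC.
Kestrel Bay is UTC+12:45, so local arrival = 6:18 PM + 12:45 = 7:03 AM on Jan 30.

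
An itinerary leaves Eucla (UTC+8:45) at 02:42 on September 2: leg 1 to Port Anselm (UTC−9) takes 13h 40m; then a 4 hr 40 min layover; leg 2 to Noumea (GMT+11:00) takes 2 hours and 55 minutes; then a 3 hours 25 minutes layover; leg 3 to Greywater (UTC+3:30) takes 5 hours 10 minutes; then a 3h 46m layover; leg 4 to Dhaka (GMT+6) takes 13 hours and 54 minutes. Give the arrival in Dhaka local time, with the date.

Convert departure to UTC: 02:42 − 8:45 = 17:57 UTC on Sep 1.
Add 13 hours and 40 minutes leg 1 → 07:37 UTC (Sep 2).
Add 4 hours and 40 minutes layover in Port Anselm → 12:17 UTC.
Add 2 hours 55 minutes leg 2 → 15:12 UTC.
Add 3 hours and 25 minutes layover in Noumea → 18:37 UTC.
Add 5 hours 10 minutes leg 3 → 23:47 UTC.
Add 3 hours and 46 minutes layover in Greywater → 03:33 UTC (Sep 3).
Add 13 hours and 54 minutes leg 4 → 17:27 UTC.
Dhaka is UTC+6:00, so local arrival = 17:27 + 6:00 = 23:27 on Sep 3.

23:27 on September 3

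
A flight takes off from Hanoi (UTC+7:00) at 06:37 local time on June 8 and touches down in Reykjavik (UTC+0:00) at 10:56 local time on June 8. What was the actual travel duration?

Departure in UTC: 06:37 − 7:00 = 23:37 on Jun 7.
Arrival is already UTC: 10:56 on Jun 8.
Elapsed = 10:56 − 23:37 (+1 day) = 11 hours 19 minutes.

11 hours 19 minutes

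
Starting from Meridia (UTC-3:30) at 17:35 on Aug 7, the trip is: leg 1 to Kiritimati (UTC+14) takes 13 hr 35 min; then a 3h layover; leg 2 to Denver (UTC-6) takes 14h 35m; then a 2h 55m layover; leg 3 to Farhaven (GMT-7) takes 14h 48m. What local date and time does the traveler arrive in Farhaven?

Convert departure to UTC: 17:35 + 3:30 = 21:05 UTC on Aug 7.
Add 13 hours 35 minutes leg 1 → 10:40 UTC (Aug 8).
Add 3 hours layover in Kiritimati → 13:40 UTC.
Add 14 hours and 35 minutes leg 2 → 04:15 UTC (Aug 9).
Add 2 hours 55 minutes layover in Denver → 07:10 UTC.
Add 14 hours 48 minutes leg 3 → 21:58 UTC.
Farhaven is UTC−7:00, so local arrival = 21:58 − 7:00 = 14:58 on Aug 9.

14:58 on Aug 9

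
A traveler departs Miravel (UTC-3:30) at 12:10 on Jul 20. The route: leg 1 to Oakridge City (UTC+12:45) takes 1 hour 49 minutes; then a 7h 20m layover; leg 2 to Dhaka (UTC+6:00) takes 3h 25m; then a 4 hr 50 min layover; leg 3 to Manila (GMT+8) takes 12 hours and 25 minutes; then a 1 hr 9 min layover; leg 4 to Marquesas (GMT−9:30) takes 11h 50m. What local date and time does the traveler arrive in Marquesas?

Convert departure to UTC: 12:10 + 3:30 = 15:40 UTC on Jul 20.
Add 1 hour and 49 minutes leg 1 → 17:29 UTC.
Add 7 hours and 20 minutes layover in Oakridge City → 00:49 UTC (Jul 21).
Add 3 hours and 25 minutes leg 2 → 04:14 UTC.
Add 4 hours and 50 minutes layover in Dhaka → 09:04 UTC.
Add 12 hours 25 minutes leg 3 → 21:29 UTC.
Add 1 hour and 9 minutes layover in Manila → 22:38 UTC.
Add 11 hours and 50 minutes leg 4 → 10:28 UTC (Jul 22).
Marquesas is UTC−9:30, so local arrival = 10:28 − 9:30 = 00:58 on Jul 22.

00:58 on July 22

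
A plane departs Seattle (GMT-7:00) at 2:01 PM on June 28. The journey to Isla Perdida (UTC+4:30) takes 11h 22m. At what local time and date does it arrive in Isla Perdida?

12:53 PM on Jun 29

Isla Perdida is 11:30 ahead of Seattle.
After 11 hours and 22 minutes it is 1:23 AM (Jun 29) in Seattle.
Shift by the zone difference: 1:23 AM + 11:30 = 12:53 PM on Jun 29 in Isla Perdida.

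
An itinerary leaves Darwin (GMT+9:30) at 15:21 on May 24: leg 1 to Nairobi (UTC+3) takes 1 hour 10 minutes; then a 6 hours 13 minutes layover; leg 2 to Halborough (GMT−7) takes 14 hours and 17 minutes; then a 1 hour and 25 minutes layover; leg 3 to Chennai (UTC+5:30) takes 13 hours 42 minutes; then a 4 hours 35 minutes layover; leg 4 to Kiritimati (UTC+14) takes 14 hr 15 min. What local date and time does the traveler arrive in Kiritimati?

03:28 on May 27

Convert departure to UTC: 15:21 − 9:30 = 05:51 UTC on May 24.
Add 1 hour 10 minutes leg 1 → 07:01 UTC.
Add 6 hours 13 minutes layover in Nairobi → 13:14 UTC.
Add 14 hours 17 minutes leg 2 → 03:31 UTC (May 25).
Add 1 hour 25 minutes layover in Halborough → 04:56 UTC.
Add 13 hours 42 minutes leg 3 → 18:38 UTC.
Add 4 hours and 35 minutes layover in Chennai → 23:13 UTC.
Add 14 hours and 15 minutes leg 4 → 13:28 UTC (May 26).
Kiritimati is UTC+14:00, so local arrival = 13:28 + 14:00 = 03:28 on May 27.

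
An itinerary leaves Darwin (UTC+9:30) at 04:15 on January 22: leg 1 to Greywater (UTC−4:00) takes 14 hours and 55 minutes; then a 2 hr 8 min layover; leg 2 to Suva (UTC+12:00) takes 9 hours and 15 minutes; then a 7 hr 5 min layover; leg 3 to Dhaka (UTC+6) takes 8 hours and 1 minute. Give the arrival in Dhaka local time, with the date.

18:09 on Jan 23

Convert departure to UTC: 04:15 − 9:30 = 18:45 UTC on Jan 21.
Add 14 hours 55 minutes leg 1 → 09:40 UTC (Jan 22).
Add 2 hours and 8 minutes layover in Greywater → 11:48 UTC.
Add 9 hours 15 minutes leg 2 → 21:03 UTC.
Add 7 hours 5 minutes layover in Suva → 04:08 UTC (Jan 23).
Add 8 hours 1 minute leg 3 → 12:09 UTC.
Dhaka is UTC+6:00, so local arrival = 12:09 + 6:00 = 18:09 on Jan 23.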